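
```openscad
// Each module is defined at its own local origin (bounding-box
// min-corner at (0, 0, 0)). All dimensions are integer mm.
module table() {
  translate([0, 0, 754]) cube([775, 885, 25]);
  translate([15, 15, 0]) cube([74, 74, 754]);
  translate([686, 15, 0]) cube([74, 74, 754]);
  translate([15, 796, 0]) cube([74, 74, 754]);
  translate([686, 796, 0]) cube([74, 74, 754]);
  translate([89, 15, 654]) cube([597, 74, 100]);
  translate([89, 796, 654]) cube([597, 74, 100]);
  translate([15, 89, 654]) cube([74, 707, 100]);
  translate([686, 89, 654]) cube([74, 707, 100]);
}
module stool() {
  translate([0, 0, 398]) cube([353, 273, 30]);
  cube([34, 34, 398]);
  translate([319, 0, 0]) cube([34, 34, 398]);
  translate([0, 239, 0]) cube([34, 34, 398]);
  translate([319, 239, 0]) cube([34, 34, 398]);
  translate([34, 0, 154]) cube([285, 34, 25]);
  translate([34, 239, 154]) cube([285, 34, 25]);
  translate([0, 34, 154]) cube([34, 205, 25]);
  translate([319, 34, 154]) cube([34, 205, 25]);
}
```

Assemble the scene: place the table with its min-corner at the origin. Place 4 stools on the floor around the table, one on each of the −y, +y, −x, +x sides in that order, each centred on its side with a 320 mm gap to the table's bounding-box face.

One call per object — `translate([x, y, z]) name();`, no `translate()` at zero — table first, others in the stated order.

table();
translate([211, -593, 0]) stool();
translate([211, 1205, 0]) stool();
translate([-673, 306, 0]) stool();
translate([1095, 306, 0]) stool();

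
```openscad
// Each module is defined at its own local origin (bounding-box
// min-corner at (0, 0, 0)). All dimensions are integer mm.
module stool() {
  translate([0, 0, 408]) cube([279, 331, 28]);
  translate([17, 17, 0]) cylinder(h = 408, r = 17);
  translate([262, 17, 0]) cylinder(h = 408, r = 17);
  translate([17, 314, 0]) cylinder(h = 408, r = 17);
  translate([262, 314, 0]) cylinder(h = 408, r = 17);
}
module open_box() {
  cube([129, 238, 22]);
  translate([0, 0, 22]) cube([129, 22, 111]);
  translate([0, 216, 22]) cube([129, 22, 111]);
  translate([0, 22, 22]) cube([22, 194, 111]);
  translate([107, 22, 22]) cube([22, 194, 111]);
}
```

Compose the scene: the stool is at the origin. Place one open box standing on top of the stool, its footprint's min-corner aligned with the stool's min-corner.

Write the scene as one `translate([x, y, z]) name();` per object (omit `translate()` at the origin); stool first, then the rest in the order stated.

stool();
translate([0, 0, 436]) open_box();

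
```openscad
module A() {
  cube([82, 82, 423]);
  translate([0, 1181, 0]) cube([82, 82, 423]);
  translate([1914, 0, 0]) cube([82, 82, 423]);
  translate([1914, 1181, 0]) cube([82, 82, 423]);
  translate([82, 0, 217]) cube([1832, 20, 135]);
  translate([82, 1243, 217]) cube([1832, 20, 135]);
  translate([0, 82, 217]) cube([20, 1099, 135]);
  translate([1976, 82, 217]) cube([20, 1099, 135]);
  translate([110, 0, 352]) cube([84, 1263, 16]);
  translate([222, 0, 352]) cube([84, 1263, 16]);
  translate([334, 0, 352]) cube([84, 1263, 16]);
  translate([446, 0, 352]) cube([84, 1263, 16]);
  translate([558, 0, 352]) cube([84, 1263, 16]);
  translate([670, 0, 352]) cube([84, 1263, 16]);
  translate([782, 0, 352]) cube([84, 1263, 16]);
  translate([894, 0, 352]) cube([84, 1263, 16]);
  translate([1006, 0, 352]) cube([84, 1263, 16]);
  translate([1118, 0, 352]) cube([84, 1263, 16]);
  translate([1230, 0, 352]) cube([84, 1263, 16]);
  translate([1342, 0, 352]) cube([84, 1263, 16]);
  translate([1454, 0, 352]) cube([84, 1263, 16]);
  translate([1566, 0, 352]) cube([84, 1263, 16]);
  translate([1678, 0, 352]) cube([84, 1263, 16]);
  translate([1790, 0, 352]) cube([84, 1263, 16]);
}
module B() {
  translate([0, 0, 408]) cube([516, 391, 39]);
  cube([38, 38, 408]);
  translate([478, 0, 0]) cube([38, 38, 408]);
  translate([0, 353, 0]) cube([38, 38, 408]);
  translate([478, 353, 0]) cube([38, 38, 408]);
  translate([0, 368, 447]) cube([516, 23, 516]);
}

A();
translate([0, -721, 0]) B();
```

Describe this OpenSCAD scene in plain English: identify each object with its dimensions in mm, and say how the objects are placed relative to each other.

A is a bed frame 1996 mm long (x) by 1263 mm wide (y). Four 82×82 mm corner posts, 423 mm tall, at the corners of the footprint. Four rails of 20 mm thickness and 135 mm height run between adjacent posts with their undersides at z = 217 mm, their outer faces flush with the outside of the frame (the two x-running rails run between the posts' inner faces; the two y-running rails run between the posts' inner faces). 16 slats, each 84 mm wide (x) and 16 mm thick, lie across the top of the two x-running rails, running the full 1263 mm width of the frame in y; the slats are evenly spaced along x between the inner faces of the end posts with equal gaps (rounded down to the nearest mm) at the −x end and between each pair — any rounding remainder accumulates at the +x end.

B is a chair: 516×391 mm seat, 39 mm thick, top at z = 447 mm, on four 38 mm square corner legs flush with the seat edges. A 23 mm thick backrest slab spans the full seat width, extending 516 mm above the seat top, its back face flush with the seat's +y edge.

The chair is on the floor beside the bed frame on its −y side.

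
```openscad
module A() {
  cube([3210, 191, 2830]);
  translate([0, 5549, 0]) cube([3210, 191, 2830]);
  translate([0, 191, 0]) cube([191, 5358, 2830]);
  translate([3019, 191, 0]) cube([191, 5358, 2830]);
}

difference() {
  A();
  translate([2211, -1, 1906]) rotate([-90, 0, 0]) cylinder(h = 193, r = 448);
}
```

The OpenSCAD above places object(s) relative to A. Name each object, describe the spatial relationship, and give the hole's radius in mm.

A is a house frame. The house frame has a circular hole through its front wall. The hole's radius is 448 mm.

The subtracted cylinder has r = 448 mm.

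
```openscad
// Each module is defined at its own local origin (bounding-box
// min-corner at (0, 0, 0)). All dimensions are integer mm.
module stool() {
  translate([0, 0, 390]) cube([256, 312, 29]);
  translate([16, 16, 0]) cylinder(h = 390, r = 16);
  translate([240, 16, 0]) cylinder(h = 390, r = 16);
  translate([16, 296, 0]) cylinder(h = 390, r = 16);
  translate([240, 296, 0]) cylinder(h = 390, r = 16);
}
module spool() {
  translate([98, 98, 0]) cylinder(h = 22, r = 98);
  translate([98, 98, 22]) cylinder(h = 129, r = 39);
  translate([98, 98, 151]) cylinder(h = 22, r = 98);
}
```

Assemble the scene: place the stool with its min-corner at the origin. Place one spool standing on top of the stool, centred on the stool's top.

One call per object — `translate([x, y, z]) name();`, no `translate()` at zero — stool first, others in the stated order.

stool();
translate([30, 58, 419]) spool();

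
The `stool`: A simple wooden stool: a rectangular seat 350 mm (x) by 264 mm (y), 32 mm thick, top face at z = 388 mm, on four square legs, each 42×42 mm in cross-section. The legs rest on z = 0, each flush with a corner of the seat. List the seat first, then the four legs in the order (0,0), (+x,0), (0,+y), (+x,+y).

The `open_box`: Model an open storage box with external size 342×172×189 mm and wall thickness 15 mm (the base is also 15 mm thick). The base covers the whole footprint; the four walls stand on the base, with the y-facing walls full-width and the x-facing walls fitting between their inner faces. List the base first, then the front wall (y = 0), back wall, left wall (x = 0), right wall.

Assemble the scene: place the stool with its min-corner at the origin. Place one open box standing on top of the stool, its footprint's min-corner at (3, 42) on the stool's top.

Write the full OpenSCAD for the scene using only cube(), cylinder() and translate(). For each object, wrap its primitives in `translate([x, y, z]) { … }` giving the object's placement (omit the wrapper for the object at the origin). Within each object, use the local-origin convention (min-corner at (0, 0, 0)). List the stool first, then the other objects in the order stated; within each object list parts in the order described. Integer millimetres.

translate([0, 0, 356]) cube([350, 264, 32]);
cube([42, 42, 356]);
translate([308, 0, 0]) cube([42, 42, 356]);
translate([0, 222, 0]) cube([42, 42, 356]);
translate([308, 222, 0]) cube([42, 42, 356]);
translate([3, 42, 388]) {
  cube([342, 172, 15]);
  translate([0, 0, 15]) cube([342, 15, 174]);
  translate([0, 157, 15]) cube([342, 15, 174]);
  translate([0, 15, 15]) cube([15, 142, 174]);
  translate([327, 15, 15]) cube([15, 142, 174]);
}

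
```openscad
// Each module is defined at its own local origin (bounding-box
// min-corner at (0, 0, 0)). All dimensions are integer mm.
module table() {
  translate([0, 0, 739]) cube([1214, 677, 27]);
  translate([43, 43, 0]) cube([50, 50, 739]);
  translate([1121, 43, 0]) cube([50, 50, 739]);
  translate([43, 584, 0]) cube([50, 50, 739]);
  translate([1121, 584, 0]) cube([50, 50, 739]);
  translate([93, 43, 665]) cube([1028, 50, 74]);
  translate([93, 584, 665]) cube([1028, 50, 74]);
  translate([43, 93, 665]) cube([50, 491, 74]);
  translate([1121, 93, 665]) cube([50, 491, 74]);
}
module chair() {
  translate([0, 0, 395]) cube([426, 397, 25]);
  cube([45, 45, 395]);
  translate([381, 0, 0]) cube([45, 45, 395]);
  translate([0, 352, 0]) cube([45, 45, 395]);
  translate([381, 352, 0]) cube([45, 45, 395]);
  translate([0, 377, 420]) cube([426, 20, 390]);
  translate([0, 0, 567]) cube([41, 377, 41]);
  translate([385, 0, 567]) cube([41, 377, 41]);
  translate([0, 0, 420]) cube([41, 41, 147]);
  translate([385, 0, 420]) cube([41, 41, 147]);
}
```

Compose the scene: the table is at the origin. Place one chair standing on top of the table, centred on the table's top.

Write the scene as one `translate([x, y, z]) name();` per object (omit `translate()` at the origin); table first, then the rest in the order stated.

table();
translate([394, 140, 766]) chair();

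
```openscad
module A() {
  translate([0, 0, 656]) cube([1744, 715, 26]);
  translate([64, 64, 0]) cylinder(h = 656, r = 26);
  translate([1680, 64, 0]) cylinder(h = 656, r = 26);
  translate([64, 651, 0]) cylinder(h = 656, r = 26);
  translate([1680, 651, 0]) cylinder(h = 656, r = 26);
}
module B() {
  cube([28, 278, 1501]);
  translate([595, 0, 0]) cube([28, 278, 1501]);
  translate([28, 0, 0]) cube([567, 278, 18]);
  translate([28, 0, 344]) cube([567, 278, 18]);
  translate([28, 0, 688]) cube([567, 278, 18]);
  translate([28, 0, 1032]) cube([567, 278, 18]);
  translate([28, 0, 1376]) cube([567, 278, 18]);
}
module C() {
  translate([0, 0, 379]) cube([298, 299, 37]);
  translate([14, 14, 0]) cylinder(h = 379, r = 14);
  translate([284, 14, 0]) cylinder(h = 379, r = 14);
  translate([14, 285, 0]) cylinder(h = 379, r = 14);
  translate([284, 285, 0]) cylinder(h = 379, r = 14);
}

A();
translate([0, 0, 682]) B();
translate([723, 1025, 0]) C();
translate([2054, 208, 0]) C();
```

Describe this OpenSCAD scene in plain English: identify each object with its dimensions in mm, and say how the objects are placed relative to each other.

A is a table: top 1744 mm (x) × 715 mm (y), 26 mm thick, upper face at z = 682 mm, on four round legs of 52 mm diameter, each leg's bounding box inset 38 mm from the nearest pair of top edges, running from z = 0 to the bottom of the top.

B is a bookshelf 623 mm wide overall, 278 mm deep and 1501 mm tall. The two sides are 28 mm thick vertical panels. 5 horizontal shelves of 18 mm thickness span between the inner faces of the sides; the lowest shelf sits on the floor and shelves are stacked with a clear vertical gap of 326 mm between each pair.

C is a four-legged stool. The seat is 298×299 mm, 37 mm thick, top at z = 416 mm. It stands on four round legs, each 28 mm in diameter, from z = 0 to the seat underside, each leg's axis is inset half a diameter from the nearest pair of seat edges (so the leg's bounding box is flush with the corner).

The bookshelf is on top of the table. Two stools sit around the table at the +y, +x sides.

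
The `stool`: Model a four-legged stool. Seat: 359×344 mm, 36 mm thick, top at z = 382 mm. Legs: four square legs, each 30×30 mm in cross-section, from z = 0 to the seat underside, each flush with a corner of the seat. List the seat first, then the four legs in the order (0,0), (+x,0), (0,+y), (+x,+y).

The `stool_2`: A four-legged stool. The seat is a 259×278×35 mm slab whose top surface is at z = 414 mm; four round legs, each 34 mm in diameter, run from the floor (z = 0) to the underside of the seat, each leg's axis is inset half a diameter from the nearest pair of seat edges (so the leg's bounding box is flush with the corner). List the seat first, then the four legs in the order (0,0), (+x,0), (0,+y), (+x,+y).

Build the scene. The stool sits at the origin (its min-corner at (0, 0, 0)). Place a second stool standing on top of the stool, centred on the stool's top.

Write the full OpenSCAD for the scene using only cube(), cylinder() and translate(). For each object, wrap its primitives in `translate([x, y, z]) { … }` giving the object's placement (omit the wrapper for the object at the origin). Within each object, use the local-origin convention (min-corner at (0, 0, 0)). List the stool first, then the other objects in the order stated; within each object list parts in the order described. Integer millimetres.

translate([0, 0, 346]) cube([359, 344, 36]);
cube([30, 30, 346]);
translate([329, 0, 0]) cube([30, 30, 346]);
translate([0, 314, 0]) cube([30, 30, 346]);
translate([329, 314, 0]) cube([30, 30, 346]);
translate([50, 33, 382]) {
  translate([0, 0, 379]) cube([259, 278, 35]);
  translate([17, 17, 0]) cylinder(h = 379, r = 17);
  translate([242, 17, 0]) cylinder(h = 379, r = 17);
  translate([17, 261, 0]) cylinder(h = 379, r = 17);
  translate([242, 261, 0]) cylinder(h = 379, r = 17);
}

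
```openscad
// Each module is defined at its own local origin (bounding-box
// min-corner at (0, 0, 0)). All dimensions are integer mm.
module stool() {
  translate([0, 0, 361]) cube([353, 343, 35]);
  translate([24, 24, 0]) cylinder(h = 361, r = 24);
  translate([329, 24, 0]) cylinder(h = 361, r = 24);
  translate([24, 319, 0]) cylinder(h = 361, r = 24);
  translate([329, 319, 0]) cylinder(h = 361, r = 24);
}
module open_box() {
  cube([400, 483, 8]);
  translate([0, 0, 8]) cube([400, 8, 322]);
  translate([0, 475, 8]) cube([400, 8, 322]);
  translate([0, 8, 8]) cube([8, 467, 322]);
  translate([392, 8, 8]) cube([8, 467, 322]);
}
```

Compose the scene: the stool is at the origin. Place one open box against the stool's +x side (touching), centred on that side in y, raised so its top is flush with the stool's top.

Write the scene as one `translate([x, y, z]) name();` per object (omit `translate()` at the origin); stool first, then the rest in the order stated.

stool();
translate([353, -70, 66]) open_box();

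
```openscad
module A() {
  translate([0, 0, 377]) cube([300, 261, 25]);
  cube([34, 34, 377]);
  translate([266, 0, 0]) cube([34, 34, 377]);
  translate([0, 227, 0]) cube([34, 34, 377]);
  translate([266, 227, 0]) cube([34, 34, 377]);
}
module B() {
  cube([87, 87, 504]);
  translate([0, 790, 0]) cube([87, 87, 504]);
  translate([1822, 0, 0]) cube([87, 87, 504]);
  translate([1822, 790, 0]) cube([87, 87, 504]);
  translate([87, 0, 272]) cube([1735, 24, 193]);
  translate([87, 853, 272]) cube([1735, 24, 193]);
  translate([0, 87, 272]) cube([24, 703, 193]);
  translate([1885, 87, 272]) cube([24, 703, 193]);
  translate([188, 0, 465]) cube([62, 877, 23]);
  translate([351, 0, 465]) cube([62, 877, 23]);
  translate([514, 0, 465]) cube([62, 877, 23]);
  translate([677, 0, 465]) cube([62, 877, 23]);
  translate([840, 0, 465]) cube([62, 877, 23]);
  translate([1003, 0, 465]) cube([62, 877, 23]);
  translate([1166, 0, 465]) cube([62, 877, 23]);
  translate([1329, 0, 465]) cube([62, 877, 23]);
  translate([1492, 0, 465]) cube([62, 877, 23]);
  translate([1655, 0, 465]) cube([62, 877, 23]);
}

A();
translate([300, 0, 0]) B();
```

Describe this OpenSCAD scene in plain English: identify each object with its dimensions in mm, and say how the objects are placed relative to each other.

A is a simple wooden stool: a rectangular seat 300 mm (x) by 261 mm (y), 25 mm thick, top face at z = 402 mm, on four square legs, each 34×34 mm in cross-section. The legs rest on z = 0, each flush with a corner of the seat.

B is a bed frame 1909 mm long (x) by 877 mm wide (y). Four 87×87 mm corner posts, 504 mm tall, at the corners of the footprint. Four rails of 24 mm thickness and 193 mm height run between adjacent posts with their undersides at z = 272 mm, their outer faces flush with the outside of the frame (the two x-running rails run between the posts' inner faces; the two y-running rails run between the posts' inner faces). 10 slats, each 62 mm wide (x) and 23 mm thick, lie across the top of the two x-running rails, running the full 877 mm width of the frame in y; the slats are evenly spaced along x between the inner faces of the end posts with equal gaps (rounded down to the nearest mm) at the −x end and between each pair — any rounding remainder accumulates at the +x end.

The bed frame is against the stool's +x side, with their −y faces flush.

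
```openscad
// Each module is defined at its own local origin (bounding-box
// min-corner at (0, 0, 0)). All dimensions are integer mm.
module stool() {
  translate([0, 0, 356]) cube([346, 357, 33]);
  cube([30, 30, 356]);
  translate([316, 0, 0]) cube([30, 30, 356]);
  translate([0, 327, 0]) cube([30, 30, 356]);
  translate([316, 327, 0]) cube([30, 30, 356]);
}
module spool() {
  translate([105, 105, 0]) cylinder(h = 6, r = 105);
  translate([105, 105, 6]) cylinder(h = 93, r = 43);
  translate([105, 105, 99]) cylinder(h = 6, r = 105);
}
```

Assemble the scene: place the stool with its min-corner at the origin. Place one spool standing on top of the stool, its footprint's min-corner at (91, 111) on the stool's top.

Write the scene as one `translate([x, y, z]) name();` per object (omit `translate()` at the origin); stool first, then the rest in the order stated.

stool();
translate([91, 111, 389]) spool();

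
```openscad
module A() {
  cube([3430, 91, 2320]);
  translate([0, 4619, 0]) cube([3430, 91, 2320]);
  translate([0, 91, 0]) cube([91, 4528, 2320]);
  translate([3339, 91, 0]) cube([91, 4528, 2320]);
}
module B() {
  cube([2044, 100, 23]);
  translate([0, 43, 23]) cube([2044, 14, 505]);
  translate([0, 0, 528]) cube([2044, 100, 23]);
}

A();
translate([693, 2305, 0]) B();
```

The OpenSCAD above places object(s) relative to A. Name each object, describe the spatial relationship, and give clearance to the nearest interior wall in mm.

Clearances: x = 602, y = 2214; minimum 602 mm.

A is a house frame. B is an I-beam. The I-beam sits inside the house frame, centred. The clearance to the nearest interior wall is 602 mm.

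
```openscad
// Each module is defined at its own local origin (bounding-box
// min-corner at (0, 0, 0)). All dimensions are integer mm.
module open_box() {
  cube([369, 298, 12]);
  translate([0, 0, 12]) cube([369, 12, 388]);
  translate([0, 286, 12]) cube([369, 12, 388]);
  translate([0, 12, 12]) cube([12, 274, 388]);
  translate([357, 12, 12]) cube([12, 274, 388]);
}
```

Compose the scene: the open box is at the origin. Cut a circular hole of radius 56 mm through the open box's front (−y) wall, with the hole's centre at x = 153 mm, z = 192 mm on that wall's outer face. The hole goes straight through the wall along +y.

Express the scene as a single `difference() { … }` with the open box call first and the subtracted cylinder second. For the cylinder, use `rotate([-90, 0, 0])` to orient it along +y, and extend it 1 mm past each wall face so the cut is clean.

difference() {
  open_box();
  translate([153, -1, 192]) rotate([-90, 0, 0]) cylinder(h = 14, r = 56);
}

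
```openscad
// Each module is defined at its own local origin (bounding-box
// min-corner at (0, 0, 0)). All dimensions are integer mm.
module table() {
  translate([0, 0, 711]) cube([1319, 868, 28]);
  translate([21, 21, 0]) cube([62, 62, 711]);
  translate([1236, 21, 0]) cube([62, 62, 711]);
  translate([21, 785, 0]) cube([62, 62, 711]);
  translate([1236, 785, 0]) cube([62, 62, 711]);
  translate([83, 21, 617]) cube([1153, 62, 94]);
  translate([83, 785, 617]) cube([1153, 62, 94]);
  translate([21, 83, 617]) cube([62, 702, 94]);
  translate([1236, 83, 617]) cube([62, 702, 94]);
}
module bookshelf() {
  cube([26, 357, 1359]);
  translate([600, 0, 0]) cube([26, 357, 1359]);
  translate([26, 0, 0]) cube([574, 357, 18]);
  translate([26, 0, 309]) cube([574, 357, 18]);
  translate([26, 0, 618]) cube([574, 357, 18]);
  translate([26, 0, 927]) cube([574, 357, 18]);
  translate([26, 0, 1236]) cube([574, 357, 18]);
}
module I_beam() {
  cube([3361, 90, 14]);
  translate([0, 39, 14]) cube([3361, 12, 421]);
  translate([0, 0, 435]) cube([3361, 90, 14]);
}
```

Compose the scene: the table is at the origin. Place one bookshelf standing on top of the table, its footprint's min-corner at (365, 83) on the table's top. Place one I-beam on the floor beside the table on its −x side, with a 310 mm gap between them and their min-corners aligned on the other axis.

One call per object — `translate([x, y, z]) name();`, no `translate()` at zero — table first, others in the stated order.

table();
translate([365, 83, 739]) bookshelf();
translate([-3671, 0, 0]) I_beam();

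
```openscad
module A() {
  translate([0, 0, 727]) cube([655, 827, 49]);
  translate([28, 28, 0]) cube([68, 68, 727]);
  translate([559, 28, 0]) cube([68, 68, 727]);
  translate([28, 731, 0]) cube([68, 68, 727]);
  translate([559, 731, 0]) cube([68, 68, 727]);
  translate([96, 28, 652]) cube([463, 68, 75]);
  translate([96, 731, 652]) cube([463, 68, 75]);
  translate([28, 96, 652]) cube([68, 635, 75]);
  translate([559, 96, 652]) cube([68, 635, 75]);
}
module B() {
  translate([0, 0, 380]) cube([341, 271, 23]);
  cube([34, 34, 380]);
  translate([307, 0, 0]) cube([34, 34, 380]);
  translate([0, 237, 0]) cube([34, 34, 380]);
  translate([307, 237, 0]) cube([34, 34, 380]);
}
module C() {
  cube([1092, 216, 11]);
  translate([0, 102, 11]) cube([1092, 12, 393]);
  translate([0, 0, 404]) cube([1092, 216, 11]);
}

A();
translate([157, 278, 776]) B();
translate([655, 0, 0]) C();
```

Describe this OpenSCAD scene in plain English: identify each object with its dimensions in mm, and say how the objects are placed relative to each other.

A is a table: top 655 mm (x) × 827 mm (y), 49 mm thick, upper face at z = 776 mm, on four 68×68 mm square legs, each inset 28 mm from the nearest pair of top edges, running from z = 0 to the bottom of the top. Four apron rails, 68 mm thick and 75 mm tall, run between adjacent legs with their top edges flush with the underside of the top and their outer faces flush with the legs' outer faces.

B is a four-legged stool. The seat is 341×271 mm, 23 mm thick, top at z = 403 mm. It stands on four square legs, each 34×34 mm in cross-section, from z = 0 to the seat underside, each flush with a corner of the seat.

C is an I-beam lying along x, 1092 mm long. Overall section height 415 mm. Two flanges 216 mm wide (y) and 11 mm thick, one on the floor and one at the top; a web 12 mm thick runs between them, centred on the flange width.

The stool is on top of the table, centred. The I-beam is against the table's +x side, with their −y faces flush.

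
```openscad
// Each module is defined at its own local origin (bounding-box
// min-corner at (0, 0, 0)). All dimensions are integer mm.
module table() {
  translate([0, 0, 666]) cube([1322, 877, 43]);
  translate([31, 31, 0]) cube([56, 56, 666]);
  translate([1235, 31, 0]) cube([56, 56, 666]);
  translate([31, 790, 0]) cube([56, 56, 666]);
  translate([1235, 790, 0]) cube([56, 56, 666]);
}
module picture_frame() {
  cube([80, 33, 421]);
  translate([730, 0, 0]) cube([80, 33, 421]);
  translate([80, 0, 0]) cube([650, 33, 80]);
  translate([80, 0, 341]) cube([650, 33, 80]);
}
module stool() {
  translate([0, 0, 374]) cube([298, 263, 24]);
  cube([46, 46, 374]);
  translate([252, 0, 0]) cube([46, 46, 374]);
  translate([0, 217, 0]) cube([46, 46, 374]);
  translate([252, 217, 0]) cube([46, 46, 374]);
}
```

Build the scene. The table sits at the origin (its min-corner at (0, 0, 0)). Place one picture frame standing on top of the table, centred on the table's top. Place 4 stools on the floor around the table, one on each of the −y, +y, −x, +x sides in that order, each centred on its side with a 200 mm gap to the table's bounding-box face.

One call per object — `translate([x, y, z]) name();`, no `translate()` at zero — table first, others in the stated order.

table();
translate([256, 422, 709]) picture_frame();
translate([512, -463, 0]) stool();
translate([512, 1077, 0]) stool();
translate([-498, 307, 0]) stool();
translate([1522, 307, 0]) stool();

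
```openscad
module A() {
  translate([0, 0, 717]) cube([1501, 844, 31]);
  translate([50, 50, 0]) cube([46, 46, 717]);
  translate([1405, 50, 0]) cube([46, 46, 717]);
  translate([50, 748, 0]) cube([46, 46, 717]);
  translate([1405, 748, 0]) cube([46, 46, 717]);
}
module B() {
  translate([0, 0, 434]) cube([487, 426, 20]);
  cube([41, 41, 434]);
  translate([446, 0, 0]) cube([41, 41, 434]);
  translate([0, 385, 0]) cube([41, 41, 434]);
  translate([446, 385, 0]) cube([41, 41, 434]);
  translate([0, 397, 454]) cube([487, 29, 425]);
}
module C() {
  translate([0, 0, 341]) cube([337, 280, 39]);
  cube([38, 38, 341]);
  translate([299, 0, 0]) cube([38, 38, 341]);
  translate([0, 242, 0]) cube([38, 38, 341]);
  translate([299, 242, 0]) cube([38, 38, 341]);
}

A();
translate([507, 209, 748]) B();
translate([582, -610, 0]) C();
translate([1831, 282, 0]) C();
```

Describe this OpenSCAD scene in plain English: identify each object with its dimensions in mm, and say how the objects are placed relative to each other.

A is a rectangular dining table. The top is 1501×844×31 mm with its upper surface at z = 748 mm. It stands on four 46×46 mm square legs, each inset 50 mm from the nearest pair of top edges, running from the floor to the underside of the top.

B is a chair: 487×426 mm seat, 20 mm thick, top at z = 454 mm, on four 41 mm square corner legs flush with the seat edges. A 29 mm thick backrest slab spans the full seat width, extending 425 mm above the seat top, its back face flush with the seat's +y edge.

C is a four-legged stool. The seat is 337×280 mm, 39 mm thick, top at z = 380 mm. It stands on four square legs, each 38×38 mm in cross-section, from z = 0 to the seat underside, each flush with a corner of the seat.

The chair is on top of the table, centred. Two stools sit around the table at the −y, +x sides.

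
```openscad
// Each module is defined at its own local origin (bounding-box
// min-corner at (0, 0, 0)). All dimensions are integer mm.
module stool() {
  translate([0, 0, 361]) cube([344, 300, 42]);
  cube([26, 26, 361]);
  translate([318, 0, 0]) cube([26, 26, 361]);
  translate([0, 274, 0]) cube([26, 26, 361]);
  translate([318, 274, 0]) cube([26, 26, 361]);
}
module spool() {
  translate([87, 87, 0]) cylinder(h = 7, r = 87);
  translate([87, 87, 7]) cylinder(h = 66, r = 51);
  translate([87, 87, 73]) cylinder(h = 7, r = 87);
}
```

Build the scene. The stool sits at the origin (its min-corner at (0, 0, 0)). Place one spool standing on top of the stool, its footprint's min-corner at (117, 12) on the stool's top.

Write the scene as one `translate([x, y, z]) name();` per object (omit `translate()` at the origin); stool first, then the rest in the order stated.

stool();
translate([117, 12, 403]) spool();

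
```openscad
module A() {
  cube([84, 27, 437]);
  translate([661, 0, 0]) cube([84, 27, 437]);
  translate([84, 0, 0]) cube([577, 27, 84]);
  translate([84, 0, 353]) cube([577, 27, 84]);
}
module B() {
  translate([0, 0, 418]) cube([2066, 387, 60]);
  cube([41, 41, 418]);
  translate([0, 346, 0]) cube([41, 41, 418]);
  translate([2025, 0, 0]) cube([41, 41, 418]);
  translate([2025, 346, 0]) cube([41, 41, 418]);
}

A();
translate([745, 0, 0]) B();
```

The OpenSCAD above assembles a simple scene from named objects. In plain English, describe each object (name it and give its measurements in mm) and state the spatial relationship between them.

A is a picture frame with a 577×269 mm rectangular opening (x by z) and a uniform 84 mm border on every side. Frame depth is 27 mm along y. It is built from two vertical stiles running the full outside height and two horizontal rails spanning the gap between the stiles.

B is a bench: a 2066×387 mm seat slab, 60 mm thick, top at z = 478 mm, on four 41×41 mm square legs flush with the seat corners and standing on z = 0.

The bench is against the picture frame's +x side, with their −y faces flush.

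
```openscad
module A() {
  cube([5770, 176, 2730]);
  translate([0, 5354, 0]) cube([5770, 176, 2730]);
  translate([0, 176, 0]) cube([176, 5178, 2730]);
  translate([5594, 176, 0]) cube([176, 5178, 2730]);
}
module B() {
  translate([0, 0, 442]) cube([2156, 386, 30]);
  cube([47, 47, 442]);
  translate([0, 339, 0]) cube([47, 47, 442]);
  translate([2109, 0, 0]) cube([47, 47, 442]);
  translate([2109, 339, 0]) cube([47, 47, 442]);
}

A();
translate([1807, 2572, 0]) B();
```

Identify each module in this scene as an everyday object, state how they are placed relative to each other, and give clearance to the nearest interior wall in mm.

A is a house frame. B is a bench. The bench sits inside the house frame, centred. The clearance to the nearest interior wall is 1631 mm.

Clearances: x = 1631, y = 2396; minimum 1631 mm.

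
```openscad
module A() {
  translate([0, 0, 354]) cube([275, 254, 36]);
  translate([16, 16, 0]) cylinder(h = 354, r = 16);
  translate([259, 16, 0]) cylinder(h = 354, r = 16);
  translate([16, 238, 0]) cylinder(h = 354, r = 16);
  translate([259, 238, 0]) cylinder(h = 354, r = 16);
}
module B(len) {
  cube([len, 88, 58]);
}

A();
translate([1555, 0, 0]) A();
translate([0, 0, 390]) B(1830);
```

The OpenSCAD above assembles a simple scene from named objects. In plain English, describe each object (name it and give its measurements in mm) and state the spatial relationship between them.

A is a four-legged stool. The seat is 275×254 mm, 36 mm thick, top at z = 390 mm. It stands on four round legs, each 32 mm in diameter, from z = 0 to the seat underside, each leg's axis is inset half a diameter from the nearest pair of seat edges (so the leg's bounding box is flush with the corner).

B is a rectangular beam 1830 mm long (x), 88 mm deep (y), 58 mm thick (z).

The beam spans the tops of two stools placed 1280 mm apart, resting at z = 390 mm.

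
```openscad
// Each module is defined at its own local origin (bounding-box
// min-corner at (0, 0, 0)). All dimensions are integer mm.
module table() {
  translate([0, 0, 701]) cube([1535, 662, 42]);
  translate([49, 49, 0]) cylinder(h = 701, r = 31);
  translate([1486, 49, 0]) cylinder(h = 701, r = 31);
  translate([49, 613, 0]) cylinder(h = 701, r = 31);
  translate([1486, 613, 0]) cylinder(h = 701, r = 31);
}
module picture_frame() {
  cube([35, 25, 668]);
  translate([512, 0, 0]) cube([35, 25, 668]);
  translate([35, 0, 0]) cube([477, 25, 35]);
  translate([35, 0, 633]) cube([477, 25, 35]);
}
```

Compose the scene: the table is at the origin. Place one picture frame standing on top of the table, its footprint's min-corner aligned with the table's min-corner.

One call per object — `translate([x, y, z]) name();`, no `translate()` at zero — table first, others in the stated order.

table();
translate([0, 0, 743]) picture_frame();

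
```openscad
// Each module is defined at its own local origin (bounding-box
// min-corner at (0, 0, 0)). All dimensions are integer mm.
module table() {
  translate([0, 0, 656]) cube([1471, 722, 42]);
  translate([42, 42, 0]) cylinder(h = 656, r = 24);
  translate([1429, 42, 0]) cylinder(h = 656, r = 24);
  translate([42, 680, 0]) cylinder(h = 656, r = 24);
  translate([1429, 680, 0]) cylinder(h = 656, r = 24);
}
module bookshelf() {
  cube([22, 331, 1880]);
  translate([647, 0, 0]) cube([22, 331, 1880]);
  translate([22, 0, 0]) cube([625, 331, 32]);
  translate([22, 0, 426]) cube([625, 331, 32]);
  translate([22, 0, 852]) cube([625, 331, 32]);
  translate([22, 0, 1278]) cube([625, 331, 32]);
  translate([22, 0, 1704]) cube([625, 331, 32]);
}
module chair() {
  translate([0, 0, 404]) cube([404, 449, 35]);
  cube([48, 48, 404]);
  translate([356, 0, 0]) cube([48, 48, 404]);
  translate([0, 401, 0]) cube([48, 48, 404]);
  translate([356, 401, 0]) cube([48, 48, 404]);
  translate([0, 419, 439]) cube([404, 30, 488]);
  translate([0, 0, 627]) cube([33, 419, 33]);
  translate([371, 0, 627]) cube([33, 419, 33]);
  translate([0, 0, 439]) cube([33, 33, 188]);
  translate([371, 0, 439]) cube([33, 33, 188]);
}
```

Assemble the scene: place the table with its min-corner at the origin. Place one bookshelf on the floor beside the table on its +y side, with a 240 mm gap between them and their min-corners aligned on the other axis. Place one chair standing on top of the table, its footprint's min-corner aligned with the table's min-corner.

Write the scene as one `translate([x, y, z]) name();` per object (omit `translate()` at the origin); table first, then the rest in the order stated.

table();
translate([0, 962, 0]) bookshelf();
translate([0, 0, 698]) chair();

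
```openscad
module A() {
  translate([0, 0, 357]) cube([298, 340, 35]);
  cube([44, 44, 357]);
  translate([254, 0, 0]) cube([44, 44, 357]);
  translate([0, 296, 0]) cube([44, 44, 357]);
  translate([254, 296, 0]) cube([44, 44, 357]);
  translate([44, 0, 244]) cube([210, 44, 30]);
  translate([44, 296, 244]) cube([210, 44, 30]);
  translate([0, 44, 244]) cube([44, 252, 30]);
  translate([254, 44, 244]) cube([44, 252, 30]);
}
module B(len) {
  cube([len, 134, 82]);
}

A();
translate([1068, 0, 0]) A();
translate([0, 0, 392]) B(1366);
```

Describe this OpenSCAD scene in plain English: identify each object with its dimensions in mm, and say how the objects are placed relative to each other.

A is a four-legged stool. The seat is a 298×340×35 mm slab whose top surface is at z = 392 mm; four square legs, each 44×44 mm in cross-section, run from the floor (z = 0) to the underside of the seat, each flush with a corner of the seat. Four stretchers, 44 mm wide and 30 mm tall, connect adjacent legs with their undersides at z = 244 mm, each running between the inner faces of the legs it joins and aligned with the legs' outer faces on the other axis.

B is a rectangular beam 1366 mm long (x), 134 mm deep (y), 82 mm thick (z).

The beam spans the tops of two stools placed 770 mm apart, resting at z = 392 mm.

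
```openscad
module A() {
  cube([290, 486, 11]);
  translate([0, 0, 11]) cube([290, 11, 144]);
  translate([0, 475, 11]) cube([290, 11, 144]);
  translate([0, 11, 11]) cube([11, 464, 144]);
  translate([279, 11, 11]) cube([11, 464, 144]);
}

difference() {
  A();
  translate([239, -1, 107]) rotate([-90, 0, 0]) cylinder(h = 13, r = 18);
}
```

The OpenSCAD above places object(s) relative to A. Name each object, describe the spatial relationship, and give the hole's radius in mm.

A is an open box. The open box has a circular hole through its front wall. The hole's radius is 18 mm.

The subtracted cylinder has r = 18 mm.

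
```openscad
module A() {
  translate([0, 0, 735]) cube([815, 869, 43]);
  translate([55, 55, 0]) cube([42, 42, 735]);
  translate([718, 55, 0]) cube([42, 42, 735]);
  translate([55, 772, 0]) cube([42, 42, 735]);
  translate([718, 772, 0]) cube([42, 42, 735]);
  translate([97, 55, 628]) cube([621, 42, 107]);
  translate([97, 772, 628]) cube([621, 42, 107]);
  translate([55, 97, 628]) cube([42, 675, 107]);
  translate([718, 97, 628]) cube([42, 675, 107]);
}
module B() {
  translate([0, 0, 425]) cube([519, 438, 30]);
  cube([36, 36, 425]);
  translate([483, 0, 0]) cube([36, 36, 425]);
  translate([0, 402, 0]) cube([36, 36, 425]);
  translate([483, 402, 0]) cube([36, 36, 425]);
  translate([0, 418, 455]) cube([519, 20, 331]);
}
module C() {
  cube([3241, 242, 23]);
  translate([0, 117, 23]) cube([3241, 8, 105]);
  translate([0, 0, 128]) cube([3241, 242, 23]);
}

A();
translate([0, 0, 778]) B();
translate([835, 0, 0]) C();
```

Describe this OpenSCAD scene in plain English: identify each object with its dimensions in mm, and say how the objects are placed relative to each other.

A is a rectangular dining table. The top is 815×869×43 mm with its upper surface at z = 778 mm. It stands on four 42×42 mm square legs, each inset 55 mm from the nearest pair of top edges, running from the floor to the underside of the top. Four apron rails, 42 mm thick and 107 mm tall, run between adjacent legs with their top edges flush with the underside of the top and their outer faces flush with the legs' outer faces.

B is a chair. The seat is a 519×438×30 mm slab with its top at z = 455 mm, on four 36×36 mm corner legs (flush with the seat edges, standing on z = 0). A flat backrest 20 mm thick, 331 mm tall, spans the full seat width and rises from the seat top along its +y edge, rear face flush with the rear of the seat.

C is an I-beam lying along x, 3241 mm long. Overall section height 151 mm. Two flanges 242 mm wide (y) and 23 mm thick, one on the floor and one at the top; a web 8 mm thick runs between them, centred on the flange width.

The chair is on top of the table. The I-beam is on the floor beside the table on its +x side.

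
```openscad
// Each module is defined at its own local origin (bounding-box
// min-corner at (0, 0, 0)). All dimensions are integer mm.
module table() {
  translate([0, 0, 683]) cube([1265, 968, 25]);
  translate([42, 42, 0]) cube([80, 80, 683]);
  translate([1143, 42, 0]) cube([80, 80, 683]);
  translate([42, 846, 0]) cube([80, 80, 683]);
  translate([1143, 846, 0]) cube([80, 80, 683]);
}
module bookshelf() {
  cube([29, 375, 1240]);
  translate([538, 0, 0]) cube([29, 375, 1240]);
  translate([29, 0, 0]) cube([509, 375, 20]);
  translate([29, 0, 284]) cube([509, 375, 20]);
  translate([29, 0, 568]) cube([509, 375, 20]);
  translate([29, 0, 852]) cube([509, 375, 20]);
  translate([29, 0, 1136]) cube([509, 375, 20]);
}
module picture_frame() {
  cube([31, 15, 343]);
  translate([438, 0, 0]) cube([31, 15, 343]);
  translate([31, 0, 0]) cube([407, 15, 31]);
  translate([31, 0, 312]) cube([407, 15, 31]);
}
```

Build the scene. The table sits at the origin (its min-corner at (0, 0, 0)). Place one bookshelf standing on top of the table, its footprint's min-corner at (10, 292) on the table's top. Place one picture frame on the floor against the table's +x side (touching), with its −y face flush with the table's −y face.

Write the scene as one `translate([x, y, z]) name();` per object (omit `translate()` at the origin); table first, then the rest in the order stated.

table();
translate([10, 292, 708]) bookshelf();
translate([1265, 0, 0]) picture_frame();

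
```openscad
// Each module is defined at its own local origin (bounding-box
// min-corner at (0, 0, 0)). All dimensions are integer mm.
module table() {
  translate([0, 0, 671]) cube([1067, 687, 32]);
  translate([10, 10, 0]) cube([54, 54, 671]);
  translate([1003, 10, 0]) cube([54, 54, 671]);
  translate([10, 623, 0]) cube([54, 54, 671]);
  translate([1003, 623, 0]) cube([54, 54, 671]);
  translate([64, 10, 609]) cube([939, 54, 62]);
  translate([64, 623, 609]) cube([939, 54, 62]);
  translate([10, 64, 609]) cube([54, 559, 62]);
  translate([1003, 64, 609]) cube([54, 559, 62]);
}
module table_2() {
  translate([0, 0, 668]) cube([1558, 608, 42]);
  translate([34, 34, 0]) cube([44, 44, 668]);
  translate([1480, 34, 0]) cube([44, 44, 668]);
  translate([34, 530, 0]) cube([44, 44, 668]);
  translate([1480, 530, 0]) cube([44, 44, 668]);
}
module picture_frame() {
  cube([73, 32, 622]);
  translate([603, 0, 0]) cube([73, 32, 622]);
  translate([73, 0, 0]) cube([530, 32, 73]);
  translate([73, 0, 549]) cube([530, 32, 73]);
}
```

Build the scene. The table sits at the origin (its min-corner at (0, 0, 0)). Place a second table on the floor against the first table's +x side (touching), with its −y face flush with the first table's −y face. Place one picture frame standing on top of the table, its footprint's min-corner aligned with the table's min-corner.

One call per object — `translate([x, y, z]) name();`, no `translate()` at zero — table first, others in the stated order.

table();
translate([1067, 0, 0]) table_2();
translate([0, 0, 703]) picture_frame();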